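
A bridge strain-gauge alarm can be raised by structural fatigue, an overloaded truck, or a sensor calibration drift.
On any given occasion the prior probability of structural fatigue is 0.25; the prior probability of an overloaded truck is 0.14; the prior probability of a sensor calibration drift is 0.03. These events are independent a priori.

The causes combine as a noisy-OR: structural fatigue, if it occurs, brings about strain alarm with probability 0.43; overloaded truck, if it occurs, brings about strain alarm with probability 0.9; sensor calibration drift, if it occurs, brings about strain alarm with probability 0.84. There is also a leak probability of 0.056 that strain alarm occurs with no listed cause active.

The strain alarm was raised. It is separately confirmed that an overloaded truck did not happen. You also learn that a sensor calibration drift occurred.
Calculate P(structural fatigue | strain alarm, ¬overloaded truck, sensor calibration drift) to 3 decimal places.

P(structural fatigue | strain alarm, ¬overloaded truck, sensor calibration drift) ≈ 0.264

Under noisy-OR, P(strain alarm | causes) = 1 − (1−0.056)·∏(1−qᵢ) over the active causes.
P(strain alarm | ¬overloaded truck, sensor calibration drift) = 0.84896*0.75 + 0.913907*0.25 = 0.636720 + 0.228477 = 0.865197
Of this, 0.228477 comes from 0.913907*0.25 (the structural fatigue=true cases).
Hence the posterior is 0.228477/0.865197 ≈ 0.264.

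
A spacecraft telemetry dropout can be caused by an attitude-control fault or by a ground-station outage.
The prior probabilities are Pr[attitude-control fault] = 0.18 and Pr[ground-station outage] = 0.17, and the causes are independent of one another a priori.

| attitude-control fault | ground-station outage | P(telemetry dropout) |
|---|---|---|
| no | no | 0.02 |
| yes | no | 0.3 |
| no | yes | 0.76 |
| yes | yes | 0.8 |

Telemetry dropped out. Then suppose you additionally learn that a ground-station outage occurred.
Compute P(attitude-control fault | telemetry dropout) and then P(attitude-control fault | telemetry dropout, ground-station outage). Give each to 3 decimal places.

P(telemetry dropout) = 0.02×0.82×0.83 + 0.76×0.82×0.17 + 0.3×0.18×0.83 + 0.8×0.18×0.17 = 0.013612 + 0.105944 + 0.044820 + 0.024480 = 0.188856
Of this, 0.069300 comes from 0.044820 + 0.024480 (the attitude-control fault=true cases).
So P(attitude-control fault | telemetry dropout) = 0.069300/0.188856 ≈ 0.367.

Now condition on the additional information:
Weight on attitude-control fault=true, given the evidence: 0.8×0.18 = 0.144000
Normalizer over all consistent configurations: 0.76×0.82 + 0.8×0.18 = 0.767200
Posterior = 0.144000 / 0.767200 ≈ 0.188

P(attitude-control fault | telemetry dropout) ≈ 0.367; P(attitude-control fault | telemetry dropout, ground-station outage) ≈ 0.188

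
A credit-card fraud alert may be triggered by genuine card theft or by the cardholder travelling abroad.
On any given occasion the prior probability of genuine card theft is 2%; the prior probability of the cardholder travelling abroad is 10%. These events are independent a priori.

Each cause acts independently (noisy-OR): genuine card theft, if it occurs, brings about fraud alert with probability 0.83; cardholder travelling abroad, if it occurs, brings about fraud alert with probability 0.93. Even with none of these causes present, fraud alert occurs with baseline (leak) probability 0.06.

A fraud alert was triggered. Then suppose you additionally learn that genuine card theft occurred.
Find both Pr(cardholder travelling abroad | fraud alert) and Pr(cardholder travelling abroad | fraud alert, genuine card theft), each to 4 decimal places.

Under noisy-OR, P(fraud alert | causes) = 1 − (1−0.06)·∏(1−qᵢ) over the active causes.
P(fraud alert) = 0.06×0.98×0.9 + 0.9342×0.98×0.1 + 0.8402×0.02×0.9 + 0.988814×0.02×0.1 = 0.052920 + 0.091552 + 0.015124 + 0.001978 = 0.161574
Restricting to configurations with cardholder travelling abroad present: 0.091552 + 0.001978 = 0.093530.
So P(cardholder travelling abroad | fraud alert) = 0.093530/0.161574 ≈ 0.5789.

With the extra evidence:
Numerator (weight on configurations with cardholder travelling abroad): 0.988814×0.1 = 0.098881
Normalizer over all consistent configurations: 0.8402×0.9 + 0.988814×0.1 = 0.855061
P(cardholder travelling abroad | fraud alert, genuine card theft) = 0.098881/0.855061 ≈ 0.1156
The drop from 0.5789 to 0.1156 is the explaining-away (discounting) effect.

Pr(cardholder travelling abroad | fraud alert) ≈ 0.5789; Pr(cardholder travelling abroad | fraud alert, genuine card theft) ≈ 0.1156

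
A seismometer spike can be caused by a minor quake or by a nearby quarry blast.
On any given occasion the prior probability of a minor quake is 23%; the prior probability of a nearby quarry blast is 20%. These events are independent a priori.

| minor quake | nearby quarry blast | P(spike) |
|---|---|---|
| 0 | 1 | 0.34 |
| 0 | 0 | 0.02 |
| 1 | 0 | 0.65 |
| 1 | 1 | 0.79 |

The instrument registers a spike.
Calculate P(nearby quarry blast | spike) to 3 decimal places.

P(nearby quarry blast | spike) ≈ 0.402

By total probability over the 4 (minor quake, nearby quarry blast) configurations:
  P(spike) = 0.02·0.77·0.8 + 0.34·0.77·0.2 + 0.65·0.23·0.8 + 0.79·0.23·0.2
        = 0.012320 + 0.052360 + 0.119600 + 0.036340 = 0.220620
The terms with nearby quarry blast present sum to 0.088700, so
  P(nearby quarry blast | spike) = 0.088700 / 0.220620 ≈ 0.402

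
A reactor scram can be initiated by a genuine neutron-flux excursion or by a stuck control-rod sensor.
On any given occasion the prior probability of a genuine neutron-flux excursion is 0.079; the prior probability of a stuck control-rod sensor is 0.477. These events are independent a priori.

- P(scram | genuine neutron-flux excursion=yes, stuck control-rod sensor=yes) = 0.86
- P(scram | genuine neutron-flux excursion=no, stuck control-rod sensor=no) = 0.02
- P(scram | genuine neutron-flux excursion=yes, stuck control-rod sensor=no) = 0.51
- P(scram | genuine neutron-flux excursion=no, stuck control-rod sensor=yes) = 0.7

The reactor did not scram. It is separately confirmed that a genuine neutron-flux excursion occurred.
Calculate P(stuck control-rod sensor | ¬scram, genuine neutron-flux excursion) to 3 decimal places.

P(¬scram | genuine neutron-flux excursion) = 0.49·0.523 + 0.14·0.477 = 0.256270 + 0.066780 = 0.323050
Of this, 0.066780 comes from 0.14·0.477 (the stuck control-rod sensor=true cases).
Hence the posterior is 0.066780/0.323050 ≈ 0.207.

P(stuck control-rod sensor | ¬scram, genuine neutron-flux excursion) ≈ 0.207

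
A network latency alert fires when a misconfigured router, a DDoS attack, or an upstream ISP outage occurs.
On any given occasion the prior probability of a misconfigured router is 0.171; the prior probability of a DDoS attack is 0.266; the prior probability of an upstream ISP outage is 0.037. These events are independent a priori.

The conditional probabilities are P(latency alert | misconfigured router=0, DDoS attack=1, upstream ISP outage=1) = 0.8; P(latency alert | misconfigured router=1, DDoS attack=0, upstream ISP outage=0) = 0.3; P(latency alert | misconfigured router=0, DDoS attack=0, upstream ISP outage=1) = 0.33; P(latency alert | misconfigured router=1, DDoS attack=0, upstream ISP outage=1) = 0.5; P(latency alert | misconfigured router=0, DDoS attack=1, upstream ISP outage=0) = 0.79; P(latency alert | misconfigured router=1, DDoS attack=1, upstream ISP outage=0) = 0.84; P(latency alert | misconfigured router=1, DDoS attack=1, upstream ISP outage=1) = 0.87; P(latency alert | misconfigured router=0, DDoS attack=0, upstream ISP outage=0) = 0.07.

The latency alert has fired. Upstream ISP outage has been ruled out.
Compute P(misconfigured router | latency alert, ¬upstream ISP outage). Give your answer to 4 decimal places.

P(misconfigured router | latency alert, ¬upstream ISP outage) ≈ 0.2592

By total probability over the 4 (misconfigured router, DDoS attack) configurations:
  P(latency alert | ¬upstream ISP outage) = 0.07*0.829*0.734 + 0.79*0.829*0.266 + 0.3*0.171*0.734 + 0.84*0.171*0.266
        = 0.042594 + 0.174206 + 0.037654 + 0.038208 = 0.292662
Keeping only the misconfigured router-present terms gives 0.075862, so
  P(misconfigured router | latency alert, ¬upstream ISP outage) = 0.075862 / 0.292662 ≈ 0.2592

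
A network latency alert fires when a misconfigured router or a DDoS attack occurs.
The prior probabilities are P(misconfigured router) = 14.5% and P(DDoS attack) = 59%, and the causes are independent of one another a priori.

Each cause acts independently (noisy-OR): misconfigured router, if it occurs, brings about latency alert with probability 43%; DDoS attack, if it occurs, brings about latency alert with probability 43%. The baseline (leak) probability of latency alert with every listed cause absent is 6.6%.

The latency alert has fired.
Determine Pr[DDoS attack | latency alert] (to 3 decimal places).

Pr[DDoS attack | latency alert] ≈ 0.853

Under noisy-OR, P(latency alert | causes) = 1 − (1−0.066)·∏(1−qᵢ) over the active causes.
Weight on DDoS attack=true, given the evidence: 0.235891 + 0.059589 = 0.295480
Denominator P(latency alert): 0.066*0.855*0.41 + 0.46762*0.855*0.59 + 0.46762*0.145*0.41 + 0.696543*0.145*0.59 = 0.346416
P(DDoS attack | latency alert) = 0.295480/0.346416 ≈ 0.853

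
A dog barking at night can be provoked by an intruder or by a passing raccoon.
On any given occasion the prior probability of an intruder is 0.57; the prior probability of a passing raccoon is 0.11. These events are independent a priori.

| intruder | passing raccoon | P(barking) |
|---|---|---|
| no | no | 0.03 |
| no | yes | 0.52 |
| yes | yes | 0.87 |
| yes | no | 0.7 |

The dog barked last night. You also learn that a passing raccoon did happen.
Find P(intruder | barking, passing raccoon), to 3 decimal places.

For the numerator, keep only intruder=true terms: 0.87*0.57 = 0.495900
Normalizer over all consistent configurations: 0.52*0.43 + 0.87*0.57 = 0.719500
Posterior = 0.495900 / 0.719500 ≈ 0.689

P(intruder | barking, passing raccoon) ≈ 0.689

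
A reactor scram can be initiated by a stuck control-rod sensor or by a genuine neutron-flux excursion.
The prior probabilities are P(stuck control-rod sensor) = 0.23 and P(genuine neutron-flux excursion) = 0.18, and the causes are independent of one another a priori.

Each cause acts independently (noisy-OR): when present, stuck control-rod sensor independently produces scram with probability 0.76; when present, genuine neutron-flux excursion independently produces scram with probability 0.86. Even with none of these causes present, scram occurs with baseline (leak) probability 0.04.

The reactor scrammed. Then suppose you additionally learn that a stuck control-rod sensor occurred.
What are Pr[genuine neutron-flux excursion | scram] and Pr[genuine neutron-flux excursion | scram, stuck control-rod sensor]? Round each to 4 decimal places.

Pr[genuine neutron-flux excursion | scram] ≈ 0.4843; Pr[genuine neutron-flux excursion | scram, stuck control-rod sensor] ≈ 0.2163

Under noisy-OR, P(scram | causes) = 1 − (1−0.04)·∏(1−qᵢ) over the active causes.
By total probability over the 4 (stuck control-rod sensor, genuine neutron-flux excursion) configurations:
  P(scram) = 0.04×0.77×0.82 + 0.8656×0.77×0.18 + 0.7696×0.23×0.82 + 0.967744×0.23×0.18
        = 0.025256 + 0.119972 + 0.145147 + 0.040065 = 0.330440
Configurations with genuine neutron-flux excursion contribute 0.160037, so
  P(genuine neutron-flux excursion | scram) = 0.160037 / 0.330440 ≈ 0.4843

Now also conditioning on stuck control-rod sensor=true:
Enumerate both values of genuine neutron-flux excursion and weight by the priors:
  P(scram | stuck control-rod sensor) = 0.7696*0.82 + 0.967744*0.18
        = 0.631072 + 0.174194 = 0.805266
The terms with genuine neutron-flux excursion present sum to 0.174194, so
  P(genuine neutron-flux excursion | scram, stuck control-rod sensor) = 0.174194 / 0.805266 ≈ 0.2163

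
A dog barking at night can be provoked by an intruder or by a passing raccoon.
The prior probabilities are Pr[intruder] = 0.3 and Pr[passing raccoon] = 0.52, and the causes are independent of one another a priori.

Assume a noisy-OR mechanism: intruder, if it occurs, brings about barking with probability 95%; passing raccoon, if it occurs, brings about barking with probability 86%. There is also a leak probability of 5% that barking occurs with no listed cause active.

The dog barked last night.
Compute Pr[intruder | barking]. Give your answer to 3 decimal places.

Pr[intruder | barking] ≈ 0.468

Under noisy-OR, P(barking | causes) = 1 − (1−0.05)·∏(1−qᵢ) over the active causes.
Numerator (weight on configurations with intruder): 0.137160 + 0.154963 = 0.292123
Normalizer over all consistent configurations: 0.05·0.7·0.48 + 0.867·0.7·0.52 + 0.9525·0.3·0.48 + 0.99335·0.3·0.52 = 0.624511
P(intruder | barking) = 0.292123/0.624511 ≈ 0.468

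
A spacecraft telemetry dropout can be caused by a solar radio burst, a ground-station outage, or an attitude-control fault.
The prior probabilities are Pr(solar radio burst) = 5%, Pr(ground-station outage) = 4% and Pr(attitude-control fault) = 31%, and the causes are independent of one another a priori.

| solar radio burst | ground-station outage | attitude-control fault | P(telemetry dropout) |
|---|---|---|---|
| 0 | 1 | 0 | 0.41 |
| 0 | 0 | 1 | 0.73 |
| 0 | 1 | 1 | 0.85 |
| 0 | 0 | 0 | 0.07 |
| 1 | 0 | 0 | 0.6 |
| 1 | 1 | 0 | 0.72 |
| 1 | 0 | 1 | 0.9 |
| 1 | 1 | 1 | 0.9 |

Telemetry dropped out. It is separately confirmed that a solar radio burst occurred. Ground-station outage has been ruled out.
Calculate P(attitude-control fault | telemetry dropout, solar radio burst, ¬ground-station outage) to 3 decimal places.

P(attitude-control fault | telemetry dropout, solar radio burst, ¬ground-station outage) ≈ 0.403

By total probability over both values of attitude-control fault:
  P(telemetry dropout | solar radio burst, ¬ground-station outage) = 0.6·0.69 + 0.9·0.31
        = 0.414000 + 0.279000 = 0.693000
Keeping only the attitude-control fault-present terms gives 0.279000, so
  P(attitude-control fault | telemetry dropout, solar radio burst, ¬ground-station outage) = 0.279000 / 0.693000 ≈ 0.403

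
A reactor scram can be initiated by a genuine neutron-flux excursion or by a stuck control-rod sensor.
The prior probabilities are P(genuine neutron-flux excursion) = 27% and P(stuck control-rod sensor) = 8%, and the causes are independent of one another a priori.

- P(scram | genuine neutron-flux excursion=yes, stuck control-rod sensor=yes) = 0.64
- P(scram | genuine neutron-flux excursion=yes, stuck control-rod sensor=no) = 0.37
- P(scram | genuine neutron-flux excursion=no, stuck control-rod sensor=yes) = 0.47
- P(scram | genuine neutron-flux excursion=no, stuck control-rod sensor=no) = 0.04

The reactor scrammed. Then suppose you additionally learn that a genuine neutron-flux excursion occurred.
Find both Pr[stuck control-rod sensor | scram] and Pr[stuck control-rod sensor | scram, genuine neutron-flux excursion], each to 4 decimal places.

Pr[stuck control-rod sensor | scram] ≈ 0.2579; Pr[stuck control-rod sensor | scram, genuine neutron-flux excursion] ≈ 0.1307

Sum P(scram|·) weighted by the priors over the 4 (genuine neutron-flux excursion, stuck control-rod sensor) configurations:
  P(scram) = 0.04*0.73*0.92 + 0.47*0.73*0.08 + 0.37*0.27*0.92 + 0.64*0.27*0.08
        = 0.026864 + 0.027448 + 0.091908 + 0.013824 = 0.160044
Keeping only the stuck control-rod sensor-present terms gives 0.041272, so
  P(stuck control-rod sensor | scram) = 0.041272 / 0.160044 ≈ 0.2579

Now condition on the additional information:
Numerator (weight on configurations with stuck control-rod sensor): 0.64*0.08 = 0.051200
Denominator P(scram | genuine neutron-flux excursion): 0.37*0.92 + 0.64*0.08 = 0.391600
P(stuck control-rod sensor | scram, genuine neutron-flux excursion) = 0.051200/0.391600 ≈ 0.1307
— genuine neutron-flux excursion explains away the evidence for stuck control-rod sensor.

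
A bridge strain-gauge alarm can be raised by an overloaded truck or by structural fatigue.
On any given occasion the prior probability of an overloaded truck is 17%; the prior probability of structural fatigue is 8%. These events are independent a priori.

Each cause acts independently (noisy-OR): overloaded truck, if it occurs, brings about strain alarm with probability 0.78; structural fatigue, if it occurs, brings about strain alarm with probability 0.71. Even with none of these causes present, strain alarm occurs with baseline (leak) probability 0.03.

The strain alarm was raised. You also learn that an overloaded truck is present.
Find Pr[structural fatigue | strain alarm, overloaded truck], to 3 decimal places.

Pr[structural fatigue | strain alarm, overloaded truck] ≈ 0.094

Under noisy-OR, P(strain alarm | causes) = 1 − (1−0.03)·∏(1−qᵢ) over the active causes.
By total probability over both values of structural fatigue:
  P(strain alarm | overloaded truck) = 0.7866·0.92 + 0.938114·0.08
        = 0.723672 + 0.075049 = 0.798721
Configurations with structural fatigue contribute 0.075049, so
  P(structural fatigue | strain alarm, overloaded truck) = 0.075049 / 0.798721 ≈ 0.094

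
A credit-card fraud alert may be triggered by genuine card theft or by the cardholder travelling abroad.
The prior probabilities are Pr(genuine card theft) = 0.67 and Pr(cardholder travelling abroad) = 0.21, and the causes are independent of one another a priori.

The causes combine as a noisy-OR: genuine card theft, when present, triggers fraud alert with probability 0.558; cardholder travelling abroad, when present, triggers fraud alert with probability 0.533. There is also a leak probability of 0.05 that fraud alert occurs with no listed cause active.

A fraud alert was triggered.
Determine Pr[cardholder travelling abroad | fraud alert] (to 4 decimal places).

Pr[cardholder travelling abroad | fraud alert] ≈ 0.3215

Under noisy-OR, P(fraud alert | causes) = 1 − (1−0.05)·∏(1−qᵢ) over the active causes.
For the numerator, keep only cardholder travelling abroad=true terms: 0.038555 + 0.113110 = 0.151665
Denominator P(fraud alert): 0.05·0.33·0.79 + 0.55635·0.33·0.21 + 0.5801·0.67·0.79 + 0.803907·0.67·0.21 = 0.471747
Posterior = 0.151665 / 0.471747 ≈ 0.3215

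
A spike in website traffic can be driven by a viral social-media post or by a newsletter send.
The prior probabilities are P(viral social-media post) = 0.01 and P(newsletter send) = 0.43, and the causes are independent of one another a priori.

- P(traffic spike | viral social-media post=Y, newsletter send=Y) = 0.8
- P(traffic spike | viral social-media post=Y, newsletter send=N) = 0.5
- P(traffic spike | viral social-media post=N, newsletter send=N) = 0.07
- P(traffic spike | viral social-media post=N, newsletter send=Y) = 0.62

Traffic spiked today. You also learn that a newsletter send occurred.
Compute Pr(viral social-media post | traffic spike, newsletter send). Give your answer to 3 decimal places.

Pr(viral social-media post | traffic spike, newsletter send) ≈ 0.013

Weight on viral social-media post=true, given the evidence: 0.8*0.01 = 0.008000
The normalizing constant is 0.62*0.99 + 0.8*0.01 = 0.621800
P(viral social-media post | traffic spike, newsletter send) = 0.008000/0.621800 ≈ 0.013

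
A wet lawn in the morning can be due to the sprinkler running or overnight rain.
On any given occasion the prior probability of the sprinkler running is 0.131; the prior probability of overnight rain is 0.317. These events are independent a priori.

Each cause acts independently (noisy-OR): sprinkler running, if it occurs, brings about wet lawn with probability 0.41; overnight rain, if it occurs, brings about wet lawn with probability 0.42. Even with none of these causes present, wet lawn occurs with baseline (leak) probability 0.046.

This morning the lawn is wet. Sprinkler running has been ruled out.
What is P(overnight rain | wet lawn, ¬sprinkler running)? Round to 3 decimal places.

Under noisy-OR, P(wet lawn | causes) = 1 − (1−0.046)·∏(1−qᵢ) over the active causes.
By total probability over both values of overnight rain:
  P(wet lawn | ¬sprinkler running) = 0.046·0.683 + 0.44668·0.317
        = 0.031418 + 0.141598 = 0.173016
The terms with overnight rain present sum to 0.141598, so
  P(overnight rain | wet lawn, ¬sprinkler running) = 0.141598 / 0.173016 ≈ 0.818

P(overnight rain | wet lawn, ¬sprinkler running) ≈ 0.818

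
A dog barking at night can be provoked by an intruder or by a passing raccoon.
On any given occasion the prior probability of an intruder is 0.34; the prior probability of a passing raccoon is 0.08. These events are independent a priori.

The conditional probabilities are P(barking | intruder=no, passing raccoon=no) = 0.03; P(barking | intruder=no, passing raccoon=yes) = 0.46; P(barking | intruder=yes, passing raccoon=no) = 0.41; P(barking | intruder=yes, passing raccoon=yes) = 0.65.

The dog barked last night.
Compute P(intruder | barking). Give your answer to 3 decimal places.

Sum P(barking|·) weighted by the priors over the 4 (intruder, passing raccoon) configurations:
  P(barking) = 0.03×0.66×0.92 + 0.46×0.66×0.08 + 0.41×0.34×0.92 + 0.65×0.34×0.08
        = 0.018216 + 0.024288 + 0.128248 + 0.017680 = 0.188432
Configurations with intruder contribute 0.145928, so
  P(intruder | barking) = 0.145928 / 0.188432 ≈ 0.774

P(intruder | barking) ≈ 0.774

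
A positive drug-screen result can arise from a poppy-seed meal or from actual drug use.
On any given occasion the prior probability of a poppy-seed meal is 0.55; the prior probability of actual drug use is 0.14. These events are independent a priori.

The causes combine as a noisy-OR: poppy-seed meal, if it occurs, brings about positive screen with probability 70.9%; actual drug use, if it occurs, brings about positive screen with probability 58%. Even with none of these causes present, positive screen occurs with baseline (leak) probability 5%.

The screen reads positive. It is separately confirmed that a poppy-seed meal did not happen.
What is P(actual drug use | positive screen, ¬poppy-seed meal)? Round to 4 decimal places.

Under noisy-OR, P(positive screen | causes) = 1 − (1−0.05)·∏(1−qᵢ) over the active causes.
For the numerator, keep only actual drug use=true terms: 0.601×0.14 = 0.084140
The normalizing constant is 0.05×0.86 + 0.601×0.14 = 0.127140
P(actual drug use | positive screen, ¬poppy-seed meal) = 0.084140/0.127140 ≈ 0.6618

P(actual drug use | positive screen, ¬poppy-seed meal) ≈ 0.6618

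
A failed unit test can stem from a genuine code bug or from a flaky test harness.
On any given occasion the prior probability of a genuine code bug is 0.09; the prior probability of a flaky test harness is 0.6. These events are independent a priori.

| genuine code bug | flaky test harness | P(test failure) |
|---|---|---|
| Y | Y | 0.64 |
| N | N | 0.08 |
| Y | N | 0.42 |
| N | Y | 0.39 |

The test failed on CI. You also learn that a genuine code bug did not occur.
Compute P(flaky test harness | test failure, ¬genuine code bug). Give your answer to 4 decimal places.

P(test failure | ¬genuine code bug) = 0.08*0.4 + 0.39*0.6 = 0.032000 + 0.234000 = 0.266000
The flaky test harness-present share is 0.39*0.6 = 0.234000.
So P(flaky test harness | test failure, ¬genuine code bug) = 0.234000/0.266000 ≈ 0.8797.

P(flaky test harness | test failure, ¬genuine code bug) ≈ 0.8797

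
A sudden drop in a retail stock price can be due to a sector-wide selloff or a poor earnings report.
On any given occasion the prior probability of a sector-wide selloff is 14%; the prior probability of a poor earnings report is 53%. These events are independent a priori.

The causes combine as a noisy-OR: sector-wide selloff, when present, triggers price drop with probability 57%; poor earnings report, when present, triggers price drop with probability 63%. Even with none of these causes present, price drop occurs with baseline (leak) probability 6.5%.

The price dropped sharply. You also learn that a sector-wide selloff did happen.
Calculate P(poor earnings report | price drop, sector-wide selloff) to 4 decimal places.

P(poor earnings report | price drop, sector-wide selloff) ≈ 0.6162

Under noisy-OR, P(price drop | causes) = 1 − (1−0.065)·∏(1−qᵢ) over the active causes.
P(price drop | sector-wide selloff) = 0.59795×0.47 + 0.851241×0.53 = 0.281036 + 0.451158 = 0.732194
The poor earnings report-present share is 0.851241×0.53 = 0.451158.
P(poor earnings report | price drop, sector-wide selloff) = 0.451158 / 0.732194 ≈ 0.6162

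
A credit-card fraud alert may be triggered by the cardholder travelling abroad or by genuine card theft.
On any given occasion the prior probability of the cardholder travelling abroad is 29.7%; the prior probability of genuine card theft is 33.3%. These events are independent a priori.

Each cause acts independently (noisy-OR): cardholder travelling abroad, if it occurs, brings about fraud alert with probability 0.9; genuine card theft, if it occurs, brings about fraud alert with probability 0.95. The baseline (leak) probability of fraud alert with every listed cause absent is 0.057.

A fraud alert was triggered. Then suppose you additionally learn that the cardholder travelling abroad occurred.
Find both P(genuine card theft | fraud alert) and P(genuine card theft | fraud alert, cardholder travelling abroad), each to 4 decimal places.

P(genuine card theft | fraud alert) ≈ 0.6093; P(genuine card theft | fraud alert, cardholder travelling abroad) ≈ 0.3543

Under noisy-OR, P(fraud alert | causes) = 1 − (1−0.057)·∏(1−qᵢ) over the active causes.
By total probability over the 4 (cardholder travelling abroad, genuine card theft) configurations:
  P(fraud alert) = 0.057×0.703×0.667 + 0.95285×0.703×0.333 + 0.9057×0.297×0.667 + 0.995285×0.297×0.333
        = 0.026727 + 0.223061 + 0.179418 + 0.098435 = 0.527641
The terms with genuine card theft present sum to 0.321496, so
  P(genuine card theft | fraud alert) = 0.321496 / 0.527641 ≈ 0.6093

Now also conditioning on cardholder travelling abroad=true:
P(fraud alert | cardholder travelling abroad) = 0.9057*0.667 + 0.995285*0.333 = 0.604102 + 0.331430 = 0.935532
Of this, 0.331430 comes from 0.995285*0.333 (the genuine card theft=true cases).
Hence the posterior is 0.331430/0.935532 ≈ 0.3543.
This is intercausal reasoning (explaining away): once cardholder travelling abroad accounts for the fraud alert, genuine card theft becomes less likely.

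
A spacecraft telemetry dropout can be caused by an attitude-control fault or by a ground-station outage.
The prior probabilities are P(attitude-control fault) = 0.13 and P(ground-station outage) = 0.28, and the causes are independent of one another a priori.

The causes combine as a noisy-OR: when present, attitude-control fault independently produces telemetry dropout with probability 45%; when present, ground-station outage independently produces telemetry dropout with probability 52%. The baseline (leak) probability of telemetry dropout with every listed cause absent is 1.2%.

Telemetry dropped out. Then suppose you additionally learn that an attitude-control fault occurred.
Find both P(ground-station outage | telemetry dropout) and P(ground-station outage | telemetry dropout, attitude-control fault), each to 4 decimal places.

Under noisy-OR, P(telemetry dropout | causes) = 1 − (1−0.012)·∏(1−qᵢ) over the active causes.
Enumerate the 4 (attitude-control fault, ground-station outage) configurations and weight by the priors:
  P(telemetry dropout) = 0.012*0.87*0.72 + 0.52576*0.87*0.28 + 0.4566*0.13*0.72 + 0.739168*0.13*0.28
        = 0.007517 + 0.128075 + 0.042738 + 0.026906 = 0.205236
Keeping only the ground-station outage-present terms gives 0.154981, so
  P(ground-station outage | telemetry dropout) = 0.154981 / 0.205236 ≈ 0.7551

Now also conditioning on attitude-control fault=true:
Enumerate both values of ground-station outage and weight by the priors:
  P(telemetry dropout | attitude-control fault) = 0.4566*0.72 + 0.739168*0.28
        = 0.328752 + 0.206967 = 0.535719
Configurations with ground-station outage contribute 0.206967, so
  P(ground-station outage | telemetry dropout, attitude-control fault) = 0.206967 / 0.535719 ≈ 0.3863
The drop from 0.7551 to 0.3863 is the explaining-away (discounting) effect.

P(ground-station outage | telemetry dropout) ≈ 0.7551; P(ground-station outage | telemetry dropout, attitude-control fault) ≈ 0.3863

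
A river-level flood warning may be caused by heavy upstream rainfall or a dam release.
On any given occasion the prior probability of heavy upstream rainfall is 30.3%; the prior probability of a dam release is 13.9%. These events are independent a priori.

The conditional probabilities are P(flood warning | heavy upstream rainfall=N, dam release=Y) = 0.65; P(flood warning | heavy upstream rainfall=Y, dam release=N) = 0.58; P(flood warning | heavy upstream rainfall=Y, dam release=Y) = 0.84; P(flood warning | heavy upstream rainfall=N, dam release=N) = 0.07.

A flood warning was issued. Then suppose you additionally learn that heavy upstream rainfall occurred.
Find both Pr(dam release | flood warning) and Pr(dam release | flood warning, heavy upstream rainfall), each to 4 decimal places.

Pr(dam release | flood warning) ≈ 0.3372; Pr(dam release | flood warning, heavy upstream rainfall) ≈ 0.1895

P(flood warning) = 0.07*0.697*0.861 + 0.65*0.697*0.139 + 0.58*0.303*0.861 + 0.84*0.303*0.139 = 0.042008 + 0.062974 + 0.151312 + 0.035378 = 0.291672
Restricting to configurations with dam release present: 0.062974 + 0.035378 = 0.098352.
So P(dam release | flood warning) = 0.098352/0.291672 ≈ 0.3372.

Now condition on the additional information:
Weight on dam release=true, given the evidence: 0.84×0.139 = 0.116760
Normalizer over all consistent configurations: 0.58×0.861 + 0.84×0.139 = 0.616140
P(dam release | flood warning, heavy upstream rainfall) = 0.116760/0.616140 ≈ 0.1895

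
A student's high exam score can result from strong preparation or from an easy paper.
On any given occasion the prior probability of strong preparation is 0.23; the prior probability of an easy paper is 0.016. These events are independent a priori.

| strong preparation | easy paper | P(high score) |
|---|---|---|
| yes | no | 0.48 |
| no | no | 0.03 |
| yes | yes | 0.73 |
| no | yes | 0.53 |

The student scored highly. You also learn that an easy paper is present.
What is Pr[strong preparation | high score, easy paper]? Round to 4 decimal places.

Pr[strong preparation | high score, easy paper] ≈ 0.2915

Sum P(high score|·) weighted by the priors over both values of strong preparation:
  P(high score | easy paper) = 0.53*0.77 + 0.73*0.23
        = 0.408100 + 0.167900 = 0.576000
The terms with strong preparation present sum to 0.167900, so
  P(strong preparation | high score, easy paper) = 0.167900 / 0.576000 ≈ 0.2915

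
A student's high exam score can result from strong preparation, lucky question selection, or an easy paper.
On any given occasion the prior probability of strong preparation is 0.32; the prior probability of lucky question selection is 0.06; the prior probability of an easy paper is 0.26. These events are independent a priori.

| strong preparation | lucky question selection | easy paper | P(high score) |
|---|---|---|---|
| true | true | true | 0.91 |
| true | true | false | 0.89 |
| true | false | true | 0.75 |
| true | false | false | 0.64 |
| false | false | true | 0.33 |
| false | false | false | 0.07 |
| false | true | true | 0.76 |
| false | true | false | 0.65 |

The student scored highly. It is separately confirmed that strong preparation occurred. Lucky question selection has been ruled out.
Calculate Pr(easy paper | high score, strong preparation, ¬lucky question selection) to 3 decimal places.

Pr(easy paper | high score, strong preparation, ¬lucky question selection) ≈ 0.292

By total probability over both values of easy paper:
  P(high score | strong preparation, ¬lucky question selection) = 0.64*0.74 + 0.75*0.26
        = 0.473600 + 0.195000 = 0.668600
Configurations with easy paper contribute 0.195000, so
  P(easy paper | high score, strong preparation, ¬lucky question selection) = 0.195000 / 0.668600 ≈ 0.292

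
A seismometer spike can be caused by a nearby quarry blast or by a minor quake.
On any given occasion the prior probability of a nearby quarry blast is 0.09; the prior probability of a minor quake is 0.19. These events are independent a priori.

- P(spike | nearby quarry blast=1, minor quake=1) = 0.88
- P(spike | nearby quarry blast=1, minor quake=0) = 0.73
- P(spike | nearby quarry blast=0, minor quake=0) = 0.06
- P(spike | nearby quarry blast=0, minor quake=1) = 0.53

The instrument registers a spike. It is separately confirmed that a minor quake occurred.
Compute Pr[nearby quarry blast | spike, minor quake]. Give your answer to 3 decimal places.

Numerator (weight on configurations with nearby quarry blast): 0.88*0.09 = 0.079200
Normalizer over all consistent configurations: 0.53*0.91 + 0.88*0.09 = 0.561500
P(nearby quarry blast | spike, minor quake) = 0.079200/0.561500 ≈ 0.141

Pr[nearby quarry blast | spike, minor quake] ≈ 0.141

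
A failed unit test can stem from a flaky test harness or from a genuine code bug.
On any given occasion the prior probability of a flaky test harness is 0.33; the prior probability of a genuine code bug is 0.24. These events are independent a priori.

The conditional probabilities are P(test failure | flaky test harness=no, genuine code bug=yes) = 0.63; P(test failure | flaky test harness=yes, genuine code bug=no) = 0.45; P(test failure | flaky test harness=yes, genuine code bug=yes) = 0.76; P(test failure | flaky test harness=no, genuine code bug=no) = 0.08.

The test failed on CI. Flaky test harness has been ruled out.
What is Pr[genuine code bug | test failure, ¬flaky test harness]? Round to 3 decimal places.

Enumerate both values of genuine code bug and weight by the priors:
  P(test failure | ¬flaky test harness) = 0.08*0.76 + 0.63*0.24
        = 0.060800 + 0.151200 = 0.212000
Configurations with genuine code bug contribute 0.151200, so
  P(genuine code bug | test failure, ¬flaky test harness) = 0.151200 / 0.212000 ≈ 0.713

Pr[genuine code bug | test failure, ¬flaky test harness] ≈ 0.713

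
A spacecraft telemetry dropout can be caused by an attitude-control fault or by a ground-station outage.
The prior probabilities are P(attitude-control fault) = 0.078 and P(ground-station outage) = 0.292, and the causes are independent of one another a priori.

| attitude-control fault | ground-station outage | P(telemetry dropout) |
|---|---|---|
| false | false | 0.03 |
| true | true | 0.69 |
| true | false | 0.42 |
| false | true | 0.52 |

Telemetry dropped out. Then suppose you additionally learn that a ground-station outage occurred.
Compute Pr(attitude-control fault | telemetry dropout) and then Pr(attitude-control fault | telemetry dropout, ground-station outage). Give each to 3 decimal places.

By total probability over the 4 (attitude-control fault, ground-station outage) configurations:
  P(telemetry dropout) = 0.03*0.922*0.708 + 0.52*0.922*0.292 + 0.42*0.078*0.708 + 0.69*0.078*0.292
        = 0.019583 + 0.139996 + 0.023194 + 0.015715 = 0.198488
Configurations with attitude-control fault contribute 0.038909, so
  P(attitude-control fault | telemetry dropout) = 0.038909 / 0.198488 ≈ 0.196

With the extra evidence:
P(telemetry dropout | ground-station outage) = 0.52×0.922 + 0.69×0.078 = 0.479440 + 0.053820 = 0.533260
Restricting to configurations with attitude-control fault present: 0.69×0.078 = 0.053820.
So P(attitude-control fault | telemetry dropout, ground-station outage) = 0.053820/0.533260 ≈ 0.101.
— ground-station outage explains away the evidence for attitude-control fault.

Pr(attitude-control fault | telemetry dropout) ≈ 0.196; Pr(attitude-control fault | telemetry dropout, ground-station outage) ≈ 0.101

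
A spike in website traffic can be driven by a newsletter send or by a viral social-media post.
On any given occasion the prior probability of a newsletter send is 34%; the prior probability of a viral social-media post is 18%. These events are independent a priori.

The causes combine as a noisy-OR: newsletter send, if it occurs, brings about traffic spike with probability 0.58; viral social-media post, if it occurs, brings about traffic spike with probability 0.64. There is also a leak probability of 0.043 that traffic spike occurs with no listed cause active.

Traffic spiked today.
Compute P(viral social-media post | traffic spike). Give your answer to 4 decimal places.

Under noisy-OR, P(traffic spike | causes) = 1 − (1−0.043)·∏(1−qᵢ) over the active causes.
For the numerator, keep only viral social-media post=true terms: 0.077871 + 0.052344 = 0.130215
The normalizing constant is 0.043*0.66*0.82 + 0.65548*0.66*0.18 + 0.59806*0.34*0.82 + 0.855302*0.34*0.18 = 0.320226
Posterior = 0.130215 / 0.320226 ≈ 0.4066

P(viral social-media post | traffic spike) ≈ 0.4066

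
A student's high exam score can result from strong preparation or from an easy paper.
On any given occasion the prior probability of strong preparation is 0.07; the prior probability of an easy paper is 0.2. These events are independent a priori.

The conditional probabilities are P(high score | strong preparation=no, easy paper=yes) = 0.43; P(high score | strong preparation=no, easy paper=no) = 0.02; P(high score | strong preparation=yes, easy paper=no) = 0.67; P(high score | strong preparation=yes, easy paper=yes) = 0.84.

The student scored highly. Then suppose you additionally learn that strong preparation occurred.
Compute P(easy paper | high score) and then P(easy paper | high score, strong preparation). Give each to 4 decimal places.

P(easy paper | high score) ≈ 0.6365; P(easy paper | high score, strong preparation) ≈ 0.2386

Weight on easy paper=true, given the evidence: 0.079980 + 0.011760 = 0.091740
The normalizing constant is 0.02*0.93*0.8 + 0.43*0.93*0.2 + 0.67*0.07*0.8 + 0.84*0.07*0.2 = 0.144140
P(easy paper | high score) = 0.091740/0.144140 ≈ 0.6365

With the extra evidence:
By total probability over both values of easy paper:
  P(high score | strong preparation) = 0.67×0.8 + 0.84×0.2
        = 0.536000 + 0.168000 = 0.704000
Configurations with easy paper contribute 0.168000, so
  P(easy paper | high score, strong preparation) = 0.168000 / 0.704000 ≈ 0.2386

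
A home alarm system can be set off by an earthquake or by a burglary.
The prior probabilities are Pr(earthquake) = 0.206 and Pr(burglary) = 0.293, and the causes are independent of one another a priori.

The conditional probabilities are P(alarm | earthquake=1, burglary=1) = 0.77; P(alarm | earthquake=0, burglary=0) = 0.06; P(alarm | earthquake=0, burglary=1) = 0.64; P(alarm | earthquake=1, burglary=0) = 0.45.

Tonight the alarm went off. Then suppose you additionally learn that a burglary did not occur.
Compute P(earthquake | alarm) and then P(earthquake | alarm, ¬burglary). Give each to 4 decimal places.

Numerator (weight on configurations with earthquake): 0.065539 + 0.046476 = 0.112015
The normalizing constant is 0.06*0.794*0.707 + 0.64*0.794*0.293 + 0.45*0.206*0.707 + 0.77*0.206*0.293 = 0.294587
Posterior = 0.112015 / 0.294587 ≈ 0.3802

Now condition on the additional information:
Sum P(alarm|·) weighted by the priors over both values of earthquake:
  P(alarm | ¬burglary) = 0.06·0.794 + 0.45·0.206
        = 0.047640 + 0.092700 = 0.140340
Configurations with earthquake contribute 0.092700, so
  P(earthquake | alarm, ¬burglary) = 0.092700 / 0.140340 ≈ 0.6605
Ruling out burglary raises the posterior on earthquake — the flip side of explaining away.

P(earthquake | alarm) ≈ 0.3802; P(earthquake | alarm, ¬burglary) ≈ 0.6605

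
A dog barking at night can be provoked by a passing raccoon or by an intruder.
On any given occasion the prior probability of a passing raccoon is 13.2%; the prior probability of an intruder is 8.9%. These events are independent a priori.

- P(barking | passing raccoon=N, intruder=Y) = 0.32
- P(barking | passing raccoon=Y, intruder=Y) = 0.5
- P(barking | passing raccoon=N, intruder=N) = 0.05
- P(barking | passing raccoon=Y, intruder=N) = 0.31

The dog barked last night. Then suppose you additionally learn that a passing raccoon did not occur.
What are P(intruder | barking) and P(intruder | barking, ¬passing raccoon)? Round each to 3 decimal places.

P(intruder | barking) ≈ 0.285; P(intruder | barking, ¬passing raccoon) ≈ 0.385

For the numerator, keep only intruder=true terms: 0.024721 + 0.005874 = 0.030595
Denominator P(barking): 0.05*0.868*0.911 + 0.32*0.868*0.089 + 0.31*0.132*0.911 + 0.5*0.132*0.089 = 0.107410
Posterior = 0.030595 / 0.107410 ≈ 0.285

Now also conditioning on passing raccoon≠true:
Sum P(barking|·) weighted by the priors over both values of intruder:
  P(barking | ¬passing raccoon) = 0.05×0.911 + 0.32×0.089
        = 0.045550 + 0.028480 = 0.074030
Configurations with intruder contribute 0.028480, so
  P(intruder | barking, ¬passing raccoon) = 0.028480 / 0.074030 ≈ 0.385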